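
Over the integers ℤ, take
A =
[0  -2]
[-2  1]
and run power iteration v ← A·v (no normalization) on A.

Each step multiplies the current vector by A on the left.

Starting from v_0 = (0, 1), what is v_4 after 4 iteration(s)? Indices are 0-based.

v_4 = (-18, 29)

v_0 = (0, 1).
v_1 = A·v_0 = (-2, 1).
v_2 = A·v_1 = (-2, 5).
v_3 = A·v_2 = (-10, 9).
v_4 = A·v_3 = (-18, 29).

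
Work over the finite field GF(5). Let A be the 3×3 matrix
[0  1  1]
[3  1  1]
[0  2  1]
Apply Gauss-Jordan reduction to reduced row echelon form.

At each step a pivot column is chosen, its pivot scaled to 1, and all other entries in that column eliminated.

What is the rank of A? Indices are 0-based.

pivot(0,0): swap R0↔R1
pivot(0,0)=3: scale R0 → (1, 2, 2)
pivot(1,1)=1: scale R1 → (0, 1, 1)
  clear (0,1): R0 −= (2)R1 → (1, 0, 0)
  clear (2,1): R2 −= (2)R1 → (0, 0, 4)
pivot(2,2)=4: scale R2 → (0, 0, 1)
  clear (1,2): R1 −= (1)R2 → (0, 1, 0)

rank = 3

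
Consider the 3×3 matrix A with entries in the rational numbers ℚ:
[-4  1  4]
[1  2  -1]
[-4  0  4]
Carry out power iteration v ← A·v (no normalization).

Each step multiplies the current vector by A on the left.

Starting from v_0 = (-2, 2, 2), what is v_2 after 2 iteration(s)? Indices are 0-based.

v_0 = (-2, 2, 2).
v_1 = A·v_0 = (18, 0, 16).
v_2 = A·v_1 = (-8, 2, -8).

v_2 = (-8, 2, -8)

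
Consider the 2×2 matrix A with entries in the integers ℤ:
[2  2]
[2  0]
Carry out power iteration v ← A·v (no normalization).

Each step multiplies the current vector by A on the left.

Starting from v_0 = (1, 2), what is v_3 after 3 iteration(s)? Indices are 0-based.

v_0 = (1, 2).
v_1 = A·v_0 = (6, 2).
v_2 = A·v_1 = (16, 12).
v_3 = A·v_2 = (56, 32).

v_3 = (56, 32)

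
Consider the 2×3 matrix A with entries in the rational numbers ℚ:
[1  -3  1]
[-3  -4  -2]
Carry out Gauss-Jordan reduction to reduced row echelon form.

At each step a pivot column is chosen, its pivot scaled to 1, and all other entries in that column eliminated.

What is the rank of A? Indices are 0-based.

step 1: normalize row 0 (÷1) = (1, -3, 1)
  row 1: subtract -3×row0 = (0, -13, 1)
step 2: normalize row 1 (÷-13) = (0, 1, -1/13)
  row 0: subtract -3×row1 = (1, 0, 10/13)

rank = 2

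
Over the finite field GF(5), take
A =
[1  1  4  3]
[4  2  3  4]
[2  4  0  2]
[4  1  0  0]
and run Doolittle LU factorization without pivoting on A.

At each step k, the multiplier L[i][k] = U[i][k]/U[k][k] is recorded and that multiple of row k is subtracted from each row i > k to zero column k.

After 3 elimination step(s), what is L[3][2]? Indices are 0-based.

Step 1: pivot at (0,0) is 1.
  row1 ← row1 − (4)·row0  ⇒  L[1][0]=4, U row1=(0, 3, 2, 2)
  row2 ← row2 − (2)·row0  ⇒  L[2][0]=2, U row2=(0, 2, 2, 1)
  row3 ← row3 − (4)·row0  ⇒  L[3][0]=4, U row3=(0, 2, 4, 3)
Step 2: pivot at (1,1) is 3.
  row2 ← row2 − (4)·row1  ⇒  L[2][1]=4, U row2=(0, 0, 4, 3)
  row3 ← row3 − (4)·row1  ⇒  L[3][1]=4, U row3=(0, 0, 1, 0)
Step 3: pivot at (2,2) is 4.
  row3 ← row3 − (4)·row2  ⇒  L[3][2]=4, U row3=(0, 0, 0, 3)

L[3][2] = 4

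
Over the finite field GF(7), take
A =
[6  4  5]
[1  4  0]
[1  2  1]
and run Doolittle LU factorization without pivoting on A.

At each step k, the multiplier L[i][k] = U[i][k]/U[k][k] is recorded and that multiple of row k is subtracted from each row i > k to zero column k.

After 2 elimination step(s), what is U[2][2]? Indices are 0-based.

k=0: U[0][0]=6
  eliminate (1,0): mult=6, new row 1: (0, 1, 5); set L[1][0]=6
  eliminate (2,0): mult=6, new row 2: (0, 6, 6); set L[2][0]=6
k=1: U[1][1]=1
  eliminate (2,1): mult=6, new row 2: (0, 0, 4); set L[2][1]=6

U[2][2] = 4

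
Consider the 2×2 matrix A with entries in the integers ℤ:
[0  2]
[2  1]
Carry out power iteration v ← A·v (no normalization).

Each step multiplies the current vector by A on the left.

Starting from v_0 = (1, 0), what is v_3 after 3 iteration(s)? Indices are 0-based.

v_0 = (1, 0).
v_1 = A·v_0 = (0, 2).
v_2 = A·v_1 = (4, 2).
v_3 = A·v_2 = (4, 10).

v_3 = (4, 10)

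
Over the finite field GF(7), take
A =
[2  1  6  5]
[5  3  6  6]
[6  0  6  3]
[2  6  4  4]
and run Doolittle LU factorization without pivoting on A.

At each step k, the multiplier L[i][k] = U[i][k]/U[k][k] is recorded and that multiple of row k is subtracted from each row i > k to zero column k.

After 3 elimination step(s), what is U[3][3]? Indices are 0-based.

k=0: U[0][0]=2
  eliminate (1,0): mult=6, new row 1: (0, 4, 5, 4); set L[1][0]=6
  eliminate (2,0): mult=3, new row 2: (0, 4, 2, 2); set L[2][0]=3
  eliminate (3,0): mult=1, new row 3: (0, 5, 5, 6); set L[3][0]=1
k=1: U[1][1]=4
  eliminate (2,1): mult=1, new row 2: (0, 0, 4, 5); set L[2][1]=1
  eliminate (3,1): mult=3, new row 3: (0, 0, 4, 1); set L[3][1]=3
k=2: U[2][2]=4
  eliminate (3,2): mult=1, new row 3: (0, 0, 0, 3); set L[3][2]=1

U[3][3] = 3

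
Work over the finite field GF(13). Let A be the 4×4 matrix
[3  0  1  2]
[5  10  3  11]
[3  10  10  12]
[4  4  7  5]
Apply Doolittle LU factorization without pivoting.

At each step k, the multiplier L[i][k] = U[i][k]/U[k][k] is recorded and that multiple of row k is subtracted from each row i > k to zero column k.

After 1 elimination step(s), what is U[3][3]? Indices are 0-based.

[col 0] pivot 3
  R1 -= 6*R0 → (0, 10, 10, 12)  (L[1][0] := 6)
  R2 -= 1*R0 → (0, 10, 9, 10)  (L[2][0] := 1)
  R3 -= 10*R0 → (0, 4, 10, 11)  (L[3][0] := 10)

U[3][3] = 11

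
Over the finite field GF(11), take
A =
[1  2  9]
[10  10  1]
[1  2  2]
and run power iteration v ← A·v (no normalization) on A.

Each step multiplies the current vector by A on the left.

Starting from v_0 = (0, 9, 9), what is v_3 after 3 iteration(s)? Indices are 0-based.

v_3 = (10, 9, 1)

v_0 = (0, 9, 9).
v_1 = A·v_0 = (0, 0, 3).
v_2 = A·v_1 = (5, 3, 6).
v_3 = A·v_2 = (10, 9, 1).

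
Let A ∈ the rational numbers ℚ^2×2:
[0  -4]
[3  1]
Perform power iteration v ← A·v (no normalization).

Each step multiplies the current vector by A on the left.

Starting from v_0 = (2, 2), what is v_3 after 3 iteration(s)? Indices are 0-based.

v_3 = (64, -112)

v_0 = (2, 2).
v_1 = A·v_0 = (-8, 8).
v_2 = A·v_1 = (-32, -16).
v_3 = A·v_2 = (64, -112).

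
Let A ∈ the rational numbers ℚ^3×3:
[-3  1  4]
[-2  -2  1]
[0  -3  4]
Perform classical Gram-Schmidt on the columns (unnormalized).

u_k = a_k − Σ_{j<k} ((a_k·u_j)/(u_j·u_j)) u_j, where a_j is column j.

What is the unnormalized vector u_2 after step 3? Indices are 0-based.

Step 1: u_0 = a_0 = (-3, -2, 0).
Step 2: u_1 = a_1 − (1/13)·u_0 = (16/13, -24/13, -3).
Step 3: u_2 = a_2 − (-14/13)·u_0 − (-116/181)·u_1 = (282/181, -423/181, 376/181).

u_2 = (282/181, -423/181, 376/181)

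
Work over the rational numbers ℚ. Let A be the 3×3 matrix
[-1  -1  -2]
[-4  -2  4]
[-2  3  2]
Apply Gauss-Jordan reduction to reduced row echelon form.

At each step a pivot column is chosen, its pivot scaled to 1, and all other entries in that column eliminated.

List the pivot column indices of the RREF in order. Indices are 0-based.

step 1: normalize row 0 (÷-1) = (1, 1, 2)
  row 1: subtract -4×row0 = (0, 2, 12)
  row 2: subtract -2×row0 = (0, 5, 6)
step 2: normalize row 1 (÷2) = (0, 1, 6)
  row 0: subtract 1×row1 = (1, 0, -4)
  row 2: subtract 5×row1 = (0, 0, -24)
step 3: normalize row 2 (÷-24) = (0, 0, 1)
  row 0: subtract -4×row2 = (1, 0, 0)
  row 1: subtract 6×row2 = (0, 1, 0)

pivot columns: 0, 1, 2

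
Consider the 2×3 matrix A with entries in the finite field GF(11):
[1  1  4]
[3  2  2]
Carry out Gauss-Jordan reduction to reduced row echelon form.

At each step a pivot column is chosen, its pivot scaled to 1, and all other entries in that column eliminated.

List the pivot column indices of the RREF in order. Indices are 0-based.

pivot columns: 0, 1

[1] R0 /= 1  ⇒  (1, 1, 4)
     R1 -= 3·R0  ⇒  (0, 10, 1)
[2] R1 /= 10  ⇒  (0, 1, 10)
     R0 -= 1·R1  ⇒  (1, 0, 5)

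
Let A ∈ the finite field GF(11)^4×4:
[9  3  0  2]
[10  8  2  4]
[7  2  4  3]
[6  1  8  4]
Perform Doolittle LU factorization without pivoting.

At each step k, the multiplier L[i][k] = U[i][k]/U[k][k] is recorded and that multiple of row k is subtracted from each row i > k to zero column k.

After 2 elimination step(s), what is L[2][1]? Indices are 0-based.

L[2][1] = 7

[col 0] pivot 9
  R1 -= 6*R0 → (0, 1, 2, 3)  (L[1][0] := 6)
  R2 -= 2*R0 → (0, 7, 4, 10)  (L[2][0] := 2)
  R3 -= 8*R0 → (0, 10, 8, 10)  (L[3][0] := 8)
[col 1] pivot 1
  R2 -= 7*R1 → (0, 0, 1, 0)  (L[2][1] := 7)
  R3 -= 10*R1 → (0, 0, 10, 2)  (L[3][1] := 10)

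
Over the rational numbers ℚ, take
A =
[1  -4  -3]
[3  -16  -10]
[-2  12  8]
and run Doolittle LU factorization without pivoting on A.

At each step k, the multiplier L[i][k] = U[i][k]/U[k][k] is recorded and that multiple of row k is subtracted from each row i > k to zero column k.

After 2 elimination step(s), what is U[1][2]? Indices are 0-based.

Step 1: pivot at (0,0) is 1.
  row1 ← row1 − (3)·row0  ⇒  L[1][0]=3, U row1=(0, -4, -1)
  row2 ← row2 − (-2)·row0  ⇒  L[2][0]=-2, U row2=(0, 4, 2)
Step 2: pivot at (1,1) is -4.
  row2 ← row2 − (-1)·row1  ⇒  L[2][1]=-1, U row2=(0, 0, 1)

U[1][2] = -1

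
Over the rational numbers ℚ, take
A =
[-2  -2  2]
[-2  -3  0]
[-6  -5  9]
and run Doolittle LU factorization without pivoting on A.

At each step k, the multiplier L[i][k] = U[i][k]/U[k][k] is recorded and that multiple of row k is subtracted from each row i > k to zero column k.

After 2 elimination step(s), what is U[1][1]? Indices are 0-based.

U[1][1] = -1

k=0: U[0][0]=-2
  eliminate (1,0): mult=1, new row 1: (0, -1, -2); set L[1][0]=1
  eliminate (2,0): mult=3, new row 2: (0, 1, 3); set L[2][0]=3
k=1: U[1][1]=-1
  eliminate (2,1): mult=-1, new row 2: (0, 0, 1); set L[2][1]=-1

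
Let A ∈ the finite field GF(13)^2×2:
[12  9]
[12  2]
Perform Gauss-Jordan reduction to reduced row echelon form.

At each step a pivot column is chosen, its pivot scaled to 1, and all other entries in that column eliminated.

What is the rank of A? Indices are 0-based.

step 1: normalize row 0 (÷12) = (1, 4)
  row 1: subtract 12×row0 = (0, 6)
step 2: normalize row 1 (÷6) = (0, 1)
  row 0: subtract 4×row1 = (1, 0)

rank = 2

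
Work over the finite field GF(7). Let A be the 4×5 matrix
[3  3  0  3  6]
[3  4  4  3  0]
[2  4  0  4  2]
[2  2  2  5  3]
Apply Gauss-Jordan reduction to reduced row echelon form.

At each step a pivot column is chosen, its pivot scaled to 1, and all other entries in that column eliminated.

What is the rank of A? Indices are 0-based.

[1] R0 /= 3  ⇒  (1, 1, 0, 1, 2)
     R1 -= 3·R0  ⇒  (0, 1, 4, 0, 1)
     R2 -= 2·R0  ⇒  (0, 2, 0, 2, 5)
     R3 -= 2·R0  ⇒  (0, 0, 2, 3, 6)
[2] R1 /= 1  ⇒  (0, 1, 4, 0, 1)
     R0 -= 1·R1  ⇒  (1, 0, 3, 1, 1)
     R2 -= 2·R1  ⇒  (0, 0, 6, 2, 3)
[3] R2 /= 6  ⇒  (0, 0, 1, 5, 4)
     R0 -= 3·R2  ⇒  (1, 0, 0, 0, 3)
     R1 -= 4·R2  ⇒  (0, 1, 0, 1, 6)
     R3 -= 2·R2  ⇒  (0, 0, 0, 0, 5)
column 3 empty below row 3
[4] R3 /= 5  ⇒  (0, 0, 0, 0, 1)
     R0 -= 3·R3  ⇒  (1, 0, 0, 0, 0)
     R1 -= 6·R3  ⇒  (0, 1, 0, 1, 0)
     R2 -= 4·R3  ⇒  (0, 0, 1, 5, 0)

rank = 4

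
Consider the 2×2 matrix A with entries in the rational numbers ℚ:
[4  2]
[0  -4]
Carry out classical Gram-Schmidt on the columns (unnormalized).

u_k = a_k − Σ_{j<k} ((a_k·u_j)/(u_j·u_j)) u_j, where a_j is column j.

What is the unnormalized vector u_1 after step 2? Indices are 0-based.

u_1 = (0, -4)

Step 1: u_0 = a_0 = (4, 0).
Step 2: u_1 = a_1 − (1/2)·u_0 = (0, -4).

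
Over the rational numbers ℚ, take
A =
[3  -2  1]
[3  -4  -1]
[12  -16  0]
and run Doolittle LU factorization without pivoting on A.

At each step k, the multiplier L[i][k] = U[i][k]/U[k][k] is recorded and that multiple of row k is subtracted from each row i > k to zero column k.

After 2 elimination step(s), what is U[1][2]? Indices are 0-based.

U[1][2] = -2

[col 0] pivot 3
  R1 -= 1*R0 → (0, -2, -2)  (L[1][0] := 1)
  R2 -= 4*R0 → (0, -8, -4)  (L[2][0] := 4)
[col 1] pivot -2
  R2 -= 4*R1 → (0, 0, 4)  (L[2][1] := 4)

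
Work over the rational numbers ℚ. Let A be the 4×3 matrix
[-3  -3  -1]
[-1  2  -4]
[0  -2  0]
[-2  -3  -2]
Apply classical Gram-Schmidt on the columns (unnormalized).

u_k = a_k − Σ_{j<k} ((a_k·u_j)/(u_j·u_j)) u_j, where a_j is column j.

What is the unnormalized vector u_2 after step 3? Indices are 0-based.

u_2 = (79/65, -83/65, -86/65, -77/65)

Step 1: u_0 = a_0 = (-3, -1, 0, -2).
Step 2: u_1 = a_1 − (13/14)·u_0 = (-3/14, 41/14, -2, -8/7).
Step 3: u_2 = a_2 − (11/14)·u_0 − (-43/65)·u_1 = (79/65, -83/65, -86/65, -77/65).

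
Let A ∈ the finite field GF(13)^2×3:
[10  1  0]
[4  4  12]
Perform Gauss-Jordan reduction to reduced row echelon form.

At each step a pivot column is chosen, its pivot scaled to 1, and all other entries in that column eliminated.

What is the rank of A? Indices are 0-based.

step 1: normalize row 0 (÷10) = (1, 4, 0)
  row 1: subtract 4×row0 = (0, 1, 12)
step 2: normalize row 1 (÷1) = (0, 1, 12)
  row 0: subtract 4×row1 = (1, 0, 4)

rank = 2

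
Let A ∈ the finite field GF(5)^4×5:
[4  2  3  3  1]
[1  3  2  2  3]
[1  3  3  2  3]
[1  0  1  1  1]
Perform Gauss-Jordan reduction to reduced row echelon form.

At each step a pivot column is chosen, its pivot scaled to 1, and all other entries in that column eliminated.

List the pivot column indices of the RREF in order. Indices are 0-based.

pivot columns: 0, 1, 2, 4

[1] R0 /= 4  ⇒  (1, 3, 2, 2, 4)
     R1 -= 1·R0  ⇒  (0, 0, 0, 0, 4)
     R2 -= 1·R0  ⇒  (0, 0, 1, 0, 4)
     R3 -= 1·R0  ⇒  (0, 2, 4, 4, 2)
[2] R1 <-> R3
[2] R1 /= 2  ⇒  (0, 1, 2, 2, 1)
     R0 -= 3·R1  ⇒  (1, 0, 1, 1, 1)
[3] R2 /= 1  ⇒  (0, 0, 1, 0, 4)
     R0 -= 1·R2  ⇒  (1, 0, 0, 1, 2)
     R1 -= 2·R2  ⇒  (0, 1, 0, 2, 3)
column 3 empty below row 3
[4] R3 /= 4  ⇒  (0, 0, 0, 0, 1)
     R0 -= 2·R3  ⇒  (1, 0, 0, 1, 0)
     R1 -= 3·R3  ⇒  (0, 1, 0, 2, 0)
     R2 -= 4·R3  ⇒  (0, 0, 1, 0, 0)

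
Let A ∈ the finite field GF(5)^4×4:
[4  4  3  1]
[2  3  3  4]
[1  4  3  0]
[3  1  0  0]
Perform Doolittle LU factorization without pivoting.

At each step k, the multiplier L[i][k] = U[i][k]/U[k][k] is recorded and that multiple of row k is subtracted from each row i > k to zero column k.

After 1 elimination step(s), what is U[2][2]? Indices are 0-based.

k=0: U[0][0]=4
  eliminate (1,0): mult=3, new row 1: (0, 1, 4, 1); set L[1][0]=3
  eliminate (2,0): mult=4, new row 2: (0, 3, 1, 1); set L[2][0]=4
  eliminate (3,0): mult=2, new row 3: (0, 3, 4, 3); set L[3][0]=2

U[2][2] = 1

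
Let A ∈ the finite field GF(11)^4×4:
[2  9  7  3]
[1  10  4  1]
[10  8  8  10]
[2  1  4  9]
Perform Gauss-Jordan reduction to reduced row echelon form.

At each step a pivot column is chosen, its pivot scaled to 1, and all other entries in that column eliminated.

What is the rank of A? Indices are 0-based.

rank = 4

step 1: normalize row 0 (÷2) = (1, 10, 9, 7)
  row 1: subtract 1×row0 = (0, 0, 6, 5)
  row 2: subtract 10×row0 = (0, 7, 6, 6)
  row 3: subtract 2×row0 = (0, 3, 8, 6)
step 2: exchange rows 1,2
step 2: normalize row 1 (÷7) = (0, 1, 4, 4)
  row 0: subtract 10×row1 = (1, 0, 2, 0)
  row 3: subtract 3×row1 = (0, 0, 7, 5)
step 3: normalize row 2 (÷6) = (0, 0, 1, 10)
  row 0: subtract 2×row2 = (1, 0, 0, 2)
  row 1: subtract 4×row2 = (0, 1, 0, 8)
  row 3: subtract 7×row2 = (0, 0, 0, 1)
step 4: normalize row 3 (÷1) = (0, 0, 0, 1)
  row 0: subtract 2×row3 = (1, 0, 0, 0)
  row 1: subtract 8×row3 = (0, 1, 0, 0)
  row 2: subtract 10×row3 = (0, 0, 1, 0)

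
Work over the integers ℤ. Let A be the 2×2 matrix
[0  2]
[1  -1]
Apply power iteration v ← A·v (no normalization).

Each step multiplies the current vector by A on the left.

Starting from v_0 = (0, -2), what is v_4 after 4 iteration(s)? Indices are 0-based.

v_4 = (20, -22)

v_0 = (0, -2).
v_1 = A·v_0 = (-4, 2).
v_2 = A·v_1 = (4, -6).
v_3 = A·v_2 = (-12, 10).
v_4 = A·v_3 = (20, -22).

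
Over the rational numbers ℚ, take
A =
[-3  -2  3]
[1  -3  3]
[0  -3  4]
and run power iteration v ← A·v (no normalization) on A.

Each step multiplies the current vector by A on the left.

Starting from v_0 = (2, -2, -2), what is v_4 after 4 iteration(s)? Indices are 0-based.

v_4 = (80, -128, -80)

v_0 = (2, -2, -2).
v_1 = A·v_0 = (-8, 2, -2).
v_2 = A·v_1 = (14, -20, -14).
v_3 = A·v_2 = (-44, 32, 4).
v_4 = A·v_3 = (80, -128, -80).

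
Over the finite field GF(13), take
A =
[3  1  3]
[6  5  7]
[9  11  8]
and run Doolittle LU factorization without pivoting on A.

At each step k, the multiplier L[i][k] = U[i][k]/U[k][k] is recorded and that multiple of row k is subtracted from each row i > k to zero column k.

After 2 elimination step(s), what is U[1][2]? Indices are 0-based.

k=0: U[0][0]=3
  eliminate (1,0): mult=2, new row 1: (0, 3, 1); set L[1][0]=2
  eliminate (2,0): mult=3, new row 2: (0, 8, 12); set L[2][0]=3
k=1: U[1][1]=3
  eliminate (2,1): mult=7, new row 2: (0, 0, 5); set L[2][1]=7

U[1][2] = 1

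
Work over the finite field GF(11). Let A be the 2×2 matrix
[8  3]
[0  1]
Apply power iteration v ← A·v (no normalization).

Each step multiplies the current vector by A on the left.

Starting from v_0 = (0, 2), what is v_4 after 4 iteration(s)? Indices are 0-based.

v_0 = (0, 2).
v_1 = A·v_0 = (6, 2).
v_2 = A·v_1 = (10, 2).
v_3 = A·v_2 = (9, 2).
v_4 = A·v_3 = (1, 2).

v_4 = (1, 2)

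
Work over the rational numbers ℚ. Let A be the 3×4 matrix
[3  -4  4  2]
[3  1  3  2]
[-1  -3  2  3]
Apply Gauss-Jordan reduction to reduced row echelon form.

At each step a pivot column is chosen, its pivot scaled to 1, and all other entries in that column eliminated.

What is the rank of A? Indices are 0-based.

rank = 3

pivot(0,0)=3: scale R0 → (1, -4/3, 4/3, 2/3)
  clear (1,0): R1 −= (3)R0 → (0, 5, -1, 0)
  clear (2,0): R2 −= (-1)R0 → (0, -13/3, 10/3, 11/3)
pivot(1,1)=5: scale R1 → (0, 1, -1/5, 0)
  clear (0,1): R0 −= (-4/3)R1 → (1, 0, 16/15, 2/3)
  clear (2,1): R2 −= (-13/3)R1 → (0, 0, 37/15, 11/3)
pivot(2,2)=37/15: scale R2 → (0, 0, 1, 55/37)
  clear (0,2): R0 −= (16/15)R2 → (1, 0, 0, -34/37)
  clear (1,2): R1 −= (-1/5)R2 → (0, 1, 0, 11/37)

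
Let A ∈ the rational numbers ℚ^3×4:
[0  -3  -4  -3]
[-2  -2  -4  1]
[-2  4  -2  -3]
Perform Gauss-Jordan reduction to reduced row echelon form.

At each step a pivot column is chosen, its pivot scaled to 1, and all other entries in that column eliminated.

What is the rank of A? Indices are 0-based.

rank = 3

pivot(0,0): swap R0↔R1
pivot(0,0)=-2: scale R0 → (1, 1, 2, -1/2)
  clear (2,0): R2 −= (-2)R0 → (0, 6, 2, -4)
pivot(1,1)=-3: scale R1 → (0, 1, 4/3, 1)
  clear (0,1): R0 −= (1)R1 → (1, 0, 2/3, -3/2)
  clear (2,1): R2 −= (6)R1 → (0, 0, -6, -10)
pivot(2,2)=-6: scale R2 → (0, 0, 1, 5/3)
  clear (0,2): R0 −= (2/3)R2 → (1, 0, 0, -47/18)
  clear (1,2): R1 −= (4/3)R2 → (0, 1, 0, -11/9)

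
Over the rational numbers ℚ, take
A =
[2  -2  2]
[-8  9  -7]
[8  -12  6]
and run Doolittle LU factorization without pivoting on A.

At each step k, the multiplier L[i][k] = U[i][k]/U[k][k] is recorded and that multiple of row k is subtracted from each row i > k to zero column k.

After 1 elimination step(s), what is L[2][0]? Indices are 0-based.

Step 1: pivot at (0,0) is 2.
  row1 ← row1 − (-4)·row0  ⇒  L[1][0]=-4, U row1=(0, 1, 1)
  row2 ← row2 − (4)·row0  ⇒  L[2][0]=4, U row2=(0, -4, -2)

L[2][0] = 4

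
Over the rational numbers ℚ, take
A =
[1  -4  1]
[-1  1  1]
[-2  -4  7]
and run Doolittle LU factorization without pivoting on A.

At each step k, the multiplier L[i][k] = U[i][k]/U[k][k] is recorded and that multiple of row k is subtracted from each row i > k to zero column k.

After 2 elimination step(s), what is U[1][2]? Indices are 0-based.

U[1][2] = 2

k=0: U[0][0]=1
  eliminate (1,0): mult=-1, new row 1: (0, -3, 2); set L[1][0]=-1
  eliminate (2,0): mult=-2, new row 2: (0, -12, 9); set L[2][0]=-2
k=1: U[1][1]=-3
  eliminate (2,1): mult=4, new row 2: (0, 0, 1); set L[2][1]=4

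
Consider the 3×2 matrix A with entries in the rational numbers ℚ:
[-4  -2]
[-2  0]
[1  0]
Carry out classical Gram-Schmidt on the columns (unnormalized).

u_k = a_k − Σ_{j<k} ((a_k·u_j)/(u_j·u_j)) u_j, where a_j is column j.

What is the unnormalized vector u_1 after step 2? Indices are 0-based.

Step 1: u_0 = a_0 = (-4, -2, 1).
Step 2: u_1 = a_1 − (8/21)·u_0 = (-10/21, 16/21, -8/21).

u_1 = (-10/21, 16/21, -8/21)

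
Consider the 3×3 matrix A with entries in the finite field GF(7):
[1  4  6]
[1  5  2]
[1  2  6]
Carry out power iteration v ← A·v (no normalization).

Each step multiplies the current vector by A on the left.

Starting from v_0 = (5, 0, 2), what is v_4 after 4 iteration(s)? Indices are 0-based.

v_4 = (6, 5, 1)

v_0 = (5, 0, 2).
v_1 = A·v_0 = (3, 2, 3).
v_2 = A·v_1 = (1, 5, 4).
v_3 = A·v_2 = (3, 6, 0).
v_4 = A·v_3 = (6, 5, 1).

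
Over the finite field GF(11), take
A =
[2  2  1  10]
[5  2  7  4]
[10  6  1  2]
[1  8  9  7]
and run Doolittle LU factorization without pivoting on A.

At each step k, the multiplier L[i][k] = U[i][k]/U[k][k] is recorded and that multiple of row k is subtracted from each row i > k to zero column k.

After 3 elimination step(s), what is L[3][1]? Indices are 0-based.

k=0: U[0][0]=2
  eliminate (1,0): mult=8, new row 1: (0, 8, 10, 1); set L[1][0]=8
  eliminate (2,0): mult=5, new row 2: (0, 7, 7, 7); set L[2][0]=5
  eliminate (3,0): mult=6, new row 3: (0, 7, 3, 2); set L[3][0]=6
k=1: U[1][1]=8
  eliminate (2,1): mult=5, new row 2: (0, 0, 1, 2); set L[2][1]=5
  eliminate (3,1): mult=5, new row 3: (0, 0, 8, 8); set L[3][1]=5
k=2: U[2][2]=1
  eliminate (3,2): mult=8, new row 3: (0, 0, 0, 3); set L[3][2]=8

L[3][1] = 5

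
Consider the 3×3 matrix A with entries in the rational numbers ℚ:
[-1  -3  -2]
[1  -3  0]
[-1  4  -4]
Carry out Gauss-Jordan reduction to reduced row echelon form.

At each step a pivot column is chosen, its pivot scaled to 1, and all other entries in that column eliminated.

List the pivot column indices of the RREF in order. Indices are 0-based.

step 1: normalize row 0 (÷-1) = (1, 3, 2)
  row 1: subtract 1×row0 = (0, -6, -2)
  row 2: subtract -1×row0 = (0, 7, -2)
step 2: normalize row 1 (÷-6) = (0, 1, 1/3)
  row 0: subtract 3×row1 = (1, 0, 1)
  row 2: subtract 7×row1 = (0, 0, -13/3)
step 3: normalize row 2 (÷-13/3) = (0, 0, 1)
  row 0: subtract 1×row2 = (1, 0, 0)
  row 1: subtract 1/3×row2 = (0, 1, 0)

pivot columns: 0, 1, 2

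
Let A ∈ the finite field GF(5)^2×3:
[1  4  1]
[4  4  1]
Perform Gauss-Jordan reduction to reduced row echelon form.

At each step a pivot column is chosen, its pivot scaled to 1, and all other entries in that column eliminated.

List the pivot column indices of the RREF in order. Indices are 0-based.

pivot columns: 0, 1

step 1: normalize row 0 (÷1) = (1, 4, 1)
  row 1: subtract 4×row0 = (0, 3, 2)
step 2: normalize row 1 (÷3) = (0, 1, 4)
  row 0: subtract 4×row1 = (1, 0, 0)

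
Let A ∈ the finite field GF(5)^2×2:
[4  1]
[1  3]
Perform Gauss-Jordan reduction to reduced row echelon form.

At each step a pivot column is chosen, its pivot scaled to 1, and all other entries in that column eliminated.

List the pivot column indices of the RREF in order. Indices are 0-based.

pivot columns: 0, 1

pivot(0,0)=4: scale R0 → (1, 4)
  clear (1,0): R1 −= (1)R0 → (0, 4)
pivot(1,1)=4: scale R1 → (0, 1)
  clear (0,1): R0 −= (4)R1 → (1, 0)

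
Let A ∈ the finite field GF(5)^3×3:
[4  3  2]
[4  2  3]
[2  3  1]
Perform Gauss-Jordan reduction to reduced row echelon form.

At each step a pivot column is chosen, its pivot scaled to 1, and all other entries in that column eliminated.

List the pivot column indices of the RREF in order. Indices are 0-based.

[1] R0 /= 4  ⇒  (1, 2, 3)
     R1 -= 4·R0  ⇒  (0, 4, 1)
     R2 -= 2·R0  ⇒  (0, 4, 0)
[2] R1 /= 4  ⇒  (0, 1, 4)
     R0 -= 2·R1  ⇒  (1, 0, 0)
     R2 -= 4·R1  ⇒  (0, 0, 4)
[3] R2 /= 4  ⇒  (0, 0, 1)
     R1 -= 4·R2  ⇒  (0, 1, 0)

pivot columns: 0, 1, 2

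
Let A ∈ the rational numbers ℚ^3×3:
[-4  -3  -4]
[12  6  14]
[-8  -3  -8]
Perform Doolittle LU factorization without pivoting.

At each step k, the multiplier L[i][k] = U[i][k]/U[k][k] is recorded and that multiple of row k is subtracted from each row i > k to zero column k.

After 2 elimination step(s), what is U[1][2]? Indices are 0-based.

U[1][2] = 2

k=0: U[0][0]=-4
  eliminate (1,0): mult=-3, new row 1: (0, -3, 2); set L[1][0]=-3
  eliminate (2,0): mult=2, new row 2: (0, 3, 0); set L[2][0]=2
k=1: U[1][1]=-3
  eliminate (2,1): mult=-1, new row 2: (0, 0, 2); set L[2][1]=-1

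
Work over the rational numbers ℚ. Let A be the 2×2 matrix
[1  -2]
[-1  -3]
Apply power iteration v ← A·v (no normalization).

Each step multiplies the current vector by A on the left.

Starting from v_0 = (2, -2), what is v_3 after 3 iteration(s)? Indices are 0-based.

v_0 = (2, -2).
v_1 = A·v_0 = (6, 4).
v_2 = A·v_1 = (-2, -18).
v_3 = A·v_2 = (34, 56).

v_3 = (34, 56)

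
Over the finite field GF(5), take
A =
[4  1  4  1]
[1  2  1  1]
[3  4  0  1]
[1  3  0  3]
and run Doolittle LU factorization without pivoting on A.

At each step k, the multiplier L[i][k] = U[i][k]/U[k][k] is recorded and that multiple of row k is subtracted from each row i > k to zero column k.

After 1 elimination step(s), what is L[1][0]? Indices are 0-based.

L[1][0] = 4

k=0: U[0][0]=4
  eliminate (1,0): mult=4, new row 1: (0, 3, 0, 2); set L[1][0]=4
  eliminate (2,0): mult=2, new row 2: (0, 2, 2, 4); set L[2][0]=2
  eliminate (3,0): mult=4, new row 3: (0, 4, 4, 4); set L[3][0]=4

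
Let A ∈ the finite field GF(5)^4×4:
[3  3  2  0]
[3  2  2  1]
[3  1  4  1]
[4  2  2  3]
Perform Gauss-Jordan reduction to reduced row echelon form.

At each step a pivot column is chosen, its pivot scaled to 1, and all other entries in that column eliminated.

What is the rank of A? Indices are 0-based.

step 1: normalize row 0 (÷3) = (1, 1, 4, 0)
  row 1: subtract 3×row0 = (0, 4, 0, 1)
  row 2: subtract 3×row0 = (0, 3, 2, 1)
  row 3: subtract 4×row0 = (0, 3, 1, 3)
step 2: normalize row 1 (÷4) = (0, 1, 0, 4)
  row 0: subtract 1×row1 = (1, 0, 4, 1)
  row 2: subtract 3×row1 = (0, 0, 2, 4)
  row 3: subtract 3×row1 = (0, 0, 1, 1)
step 3: normalize row 2 (÷2) = (0, 0, 1, 2)
  row 0: subtract 4×row2 = (1, 0, 0, 3)
  row 3: subtract 1×row2 = (0, 0, 0, 4)
step 4: normalize row 3 (÷4) = (0, 0, 0, 1)
  row 0: subtract 3×row3 = (1, 0, 0, 0)
  row 1: subtract 4×row3 = (0, 1, 0, 0)
  row 2: subtract 2×row3 = (0, 0, 1, 0)

rank = 4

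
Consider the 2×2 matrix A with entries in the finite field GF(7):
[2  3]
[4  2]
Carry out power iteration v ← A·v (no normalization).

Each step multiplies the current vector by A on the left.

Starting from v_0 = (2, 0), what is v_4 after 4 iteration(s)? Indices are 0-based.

v_4 = (0, 2)

v_0 = (2, 0).
v_1 = A·v_0 = (4, 1).
v_2 = A·v_1 = (4, 4).
v_3 = A·v_2 = (6, 3).
v_4 = A·v_3 = (0, 2).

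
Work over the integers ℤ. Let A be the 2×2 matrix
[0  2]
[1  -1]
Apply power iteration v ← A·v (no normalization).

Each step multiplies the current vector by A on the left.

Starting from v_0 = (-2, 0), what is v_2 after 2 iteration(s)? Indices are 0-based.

v_0 = (-2, 0).
v_1 = A·v_0 = (0, -2).
v_2 = A·v_1 = (-4, 2).

v_2 = (-4, 2)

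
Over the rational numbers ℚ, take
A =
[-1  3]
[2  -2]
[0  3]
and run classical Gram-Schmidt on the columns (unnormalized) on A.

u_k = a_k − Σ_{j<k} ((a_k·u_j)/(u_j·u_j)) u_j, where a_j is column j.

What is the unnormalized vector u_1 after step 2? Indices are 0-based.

u_1 = (8/5, 4/5, 3)

Step 1: u_0 = a_0 = (-1, 2, 0).
Step 2: u_1 = a_1 − (-7/5)·u_0 = (8/5, 4/5, 3).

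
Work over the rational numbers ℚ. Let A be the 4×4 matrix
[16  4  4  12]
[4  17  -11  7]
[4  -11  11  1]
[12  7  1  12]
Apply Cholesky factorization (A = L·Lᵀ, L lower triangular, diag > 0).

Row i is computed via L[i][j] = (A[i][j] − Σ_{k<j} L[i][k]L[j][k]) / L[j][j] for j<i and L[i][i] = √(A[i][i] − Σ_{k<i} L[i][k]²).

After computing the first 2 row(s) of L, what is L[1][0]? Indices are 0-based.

Step 1: L[0][0] = √(16) = 4.
  L[1][0] = (4) / L[0][0] = 1.
Step 2: L[1][1] = √(16) = 4.

L[1][0] = 1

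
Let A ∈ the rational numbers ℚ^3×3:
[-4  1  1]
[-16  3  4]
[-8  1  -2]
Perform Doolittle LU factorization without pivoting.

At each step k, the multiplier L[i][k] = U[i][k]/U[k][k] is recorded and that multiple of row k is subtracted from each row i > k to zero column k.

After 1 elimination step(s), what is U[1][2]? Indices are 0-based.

Step 1: pivot at (0,0) is -4.
  row1 ← row1 − (4)·row0  ⇒  L[1][0]=4, U row1=(0, -1, 0)
  row2 ← row2 − (2)·row0  ⇒  L[2][0]=2, U row2=(0, -1, -4)

U[1][2] = 0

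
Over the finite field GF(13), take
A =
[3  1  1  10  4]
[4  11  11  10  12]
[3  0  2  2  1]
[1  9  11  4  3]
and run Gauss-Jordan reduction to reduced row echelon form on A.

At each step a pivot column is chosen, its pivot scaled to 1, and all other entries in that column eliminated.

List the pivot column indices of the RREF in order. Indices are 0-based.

pivot columns: 0, 1, 2, 3

pivot(0,0)=3: scale R0 → (1, 9, 9, 12, 10)
  clear (1,0): R1 −= (4)R0 → (0, 1, 1, 1, 11)
  clear (2,0): R2 −= (3)R0 → (0, 12, 1, 5, 10)
  clear (3,0): R3 −= (1)R0 → (0, 0, 2, 5, 6)
pivot(1,1)=1: scale R1 → (0, 1, 1, 1, 11)
  clear (0,1): R0 −= (9)R1 → (1, 0, 0, 3, 2)
  clear (2,1): R2 −= (12)R1 → (0, 0, 2, 6, 8)
pivot(2,2)=2: scale R2 → (0, 0, 1, 3, 4)
  clear (1,2): R1 −= (1)R2 → (0, 1, 0, 11, 7)
  clear (3,2): R3 −= (2)R2 → (0, 0, 0, 12, 11)
pivot(3,3)=12: scale R3 → (0, 0, 0, 1, 2)
  clear (0,3): R0 −= (3)R3 → (1, 0, 0, 0, 9)
  clear (1,3): R1 −= (11)R3 → (0, 1, 0, 0, 11)
  clear (2,3): R2 −= (3)R3 → (0, 0, 1, 0, 11)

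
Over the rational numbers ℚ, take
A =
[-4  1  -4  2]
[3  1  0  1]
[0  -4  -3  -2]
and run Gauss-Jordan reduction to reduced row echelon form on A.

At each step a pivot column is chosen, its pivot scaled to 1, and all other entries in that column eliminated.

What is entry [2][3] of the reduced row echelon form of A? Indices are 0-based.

M[2][3] = -26/69

pivot(0,0)=-4: scale R0 → (1, -1/4, 1, -1/2)
  clear (1,0): R1 −= (3)R0 → (0, 7/4, -3, 5/2)
pivot(1,1)=7/4: scale R1 → (0, 1, -12/7, 10/7)
  clear (0,1): R0 −= (-1/4)R1 → (1, 0, 4/7, -1/7)
  clear (2,1): R2 −= (-4)R1 → (0, 0, -69/7, 26/7)
pivot(2,2)=-69/7: scale R2 → (0, 0, 1, -26/69)
  clear (0,2): R0 −= (4/7)R2 → (1, 0, 0, 5/69)
  clear (1,2): R1 −= (-12/7)R2 → (0, 1, 0, 18/23)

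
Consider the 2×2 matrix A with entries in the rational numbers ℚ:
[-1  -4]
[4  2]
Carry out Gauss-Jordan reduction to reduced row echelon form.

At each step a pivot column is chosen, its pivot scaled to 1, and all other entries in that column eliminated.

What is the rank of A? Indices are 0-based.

pivot(0,0)=-1: scale R0 → (1, 4)
  clear (1,0): R1 −= (4)R0 → (0, -14)
pivot(1,1)=-14: scale R1 → (0, 1)
  clear (0,1): R0 −= (4)R1 → (1, 0)

rank = 2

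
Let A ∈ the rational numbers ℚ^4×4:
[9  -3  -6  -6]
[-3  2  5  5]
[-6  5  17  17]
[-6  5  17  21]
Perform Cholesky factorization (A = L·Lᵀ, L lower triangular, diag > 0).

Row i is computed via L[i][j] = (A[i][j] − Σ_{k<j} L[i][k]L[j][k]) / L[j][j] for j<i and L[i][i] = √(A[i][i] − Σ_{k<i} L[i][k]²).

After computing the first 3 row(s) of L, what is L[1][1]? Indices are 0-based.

Step 1: L[0][0] = √(9) = 3.
  L[1][0] = (-3) / L[0][0] = -1.
Step 2: L[1][1] = √(1) = 1.
  L[2][0] = (-6) / L[0][0] = -2.
  L[2][1] = (3) / L[1][1] = 3.
Step 3: L[2][2] = √(4) = 2.

L[1][1] = 1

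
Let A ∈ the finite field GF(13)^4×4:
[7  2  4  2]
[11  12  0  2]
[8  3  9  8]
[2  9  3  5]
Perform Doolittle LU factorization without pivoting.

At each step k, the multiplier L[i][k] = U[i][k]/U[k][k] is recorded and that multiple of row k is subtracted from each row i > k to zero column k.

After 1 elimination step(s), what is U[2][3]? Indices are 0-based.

U[2][3] = 2

k=0: U[0][0]=7
  eliminate (1,0): mult=9, new row 1: (0, 7, 3, 10); set L[1][0]=9
  eliminate (2,0): mult=3, new row 2: (0, 10, 10, 2); set L[2][0]=3
  eliminate (3,0): mult=4, new row 3: (0, 1, 0, 10); set L[3][0]=4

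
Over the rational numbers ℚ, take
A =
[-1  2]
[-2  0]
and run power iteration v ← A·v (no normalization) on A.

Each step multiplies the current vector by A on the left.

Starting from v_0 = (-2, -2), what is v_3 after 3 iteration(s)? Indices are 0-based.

v_3 = (-2, -20)

v_0 = (-2, -2).
v_1 = A·v_0 = (-2, 4).
v_2 = A·v_1 = (10, 4).
v_3 = A·v_2 = (-2, -20).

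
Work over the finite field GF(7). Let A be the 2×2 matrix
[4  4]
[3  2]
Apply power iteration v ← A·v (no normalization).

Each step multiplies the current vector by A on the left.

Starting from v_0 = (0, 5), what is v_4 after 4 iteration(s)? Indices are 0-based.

v_0 = (0, 5).
v_1 = A·v_0 = (6, 3).
v_2 = A·v_1 = (1, 3).
v_3 = A·v_2 = (2, 2).
v_4 = A·v_3 = (2, 3).

v_4 = (2, 3)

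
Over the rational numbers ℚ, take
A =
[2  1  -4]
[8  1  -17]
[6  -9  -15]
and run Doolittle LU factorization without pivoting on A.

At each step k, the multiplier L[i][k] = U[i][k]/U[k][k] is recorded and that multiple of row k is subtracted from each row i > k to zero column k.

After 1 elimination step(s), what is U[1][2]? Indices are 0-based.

U[1][2] = -1

[col 0] pivot 2
  R1 -= 4*R0 → (0, -3, -1)  (L[1][0] := 4)
  R2 -= 3*R0 → (0, -12, -3)  (L[2][0] := 3)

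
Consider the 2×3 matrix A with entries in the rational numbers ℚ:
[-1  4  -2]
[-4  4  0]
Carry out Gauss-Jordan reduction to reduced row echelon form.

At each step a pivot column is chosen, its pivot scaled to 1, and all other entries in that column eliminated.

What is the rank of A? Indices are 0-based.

rank = 2

pivot(0,0)=-1: scale R0 → (1, -4, 2)
  clear (1,0): R1 −= (-4)R0 → (0, -12, 8)
pivot(1,1)=-12: scale R1 → (0, 1, -2/3)
  clear (0,1): R0 −= (-4)R1 → (1, 0, -2/3)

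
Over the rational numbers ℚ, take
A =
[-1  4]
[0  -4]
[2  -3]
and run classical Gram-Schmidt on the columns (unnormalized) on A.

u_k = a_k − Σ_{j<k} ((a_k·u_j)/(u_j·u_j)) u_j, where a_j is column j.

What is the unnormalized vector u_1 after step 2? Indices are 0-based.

Step 1: u_0 = a_0 = (-1, 0, 2).
Step 2: u_1 = a_1 − (-2)·u_0 = (2, -4, 1).

u_1 = (2, -4, 1)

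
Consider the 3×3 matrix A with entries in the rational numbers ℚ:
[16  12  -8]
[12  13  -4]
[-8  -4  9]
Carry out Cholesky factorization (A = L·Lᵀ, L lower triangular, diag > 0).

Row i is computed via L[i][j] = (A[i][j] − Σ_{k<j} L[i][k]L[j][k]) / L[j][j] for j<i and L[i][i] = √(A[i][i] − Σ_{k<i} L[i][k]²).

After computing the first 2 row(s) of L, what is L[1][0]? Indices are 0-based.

Step 1: L[0][0] = √(16) = 4.
  L[1][0] = (12) / L[0][0] = 3.
Step 2: L[1][1] = √(4) = 2.

L[1][0] = 3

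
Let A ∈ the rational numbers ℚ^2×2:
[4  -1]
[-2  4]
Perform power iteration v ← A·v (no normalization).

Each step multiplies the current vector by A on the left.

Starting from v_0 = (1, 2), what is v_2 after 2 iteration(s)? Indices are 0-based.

v_0 = (1, 2).
v_1 = A·v_0 = (2, 6).
v_2 = A·v_1 = (2, 20).

v_2 = (2, 20)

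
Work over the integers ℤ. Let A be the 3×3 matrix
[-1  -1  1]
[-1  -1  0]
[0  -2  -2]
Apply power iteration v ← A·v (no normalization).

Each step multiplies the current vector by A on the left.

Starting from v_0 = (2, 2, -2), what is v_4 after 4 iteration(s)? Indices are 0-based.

v_4 = (-4, 32, 112)

v_0 = (2, 2, -2).
v_1 = A·v_0 = (-6, -4, 0).
v_2 = A·v_1 = (10, 10, 8).
v_3 = A·v_2 = (-12, -20, -36).
v_4 = A·v_3 = (-4, 32, 112).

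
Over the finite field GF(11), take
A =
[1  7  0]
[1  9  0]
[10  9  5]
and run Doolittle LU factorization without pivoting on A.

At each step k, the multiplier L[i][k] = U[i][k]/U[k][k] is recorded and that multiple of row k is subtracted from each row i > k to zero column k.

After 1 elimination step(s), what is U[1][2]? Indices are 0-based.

U[1][2] = 0

[col 0] pivot 1
  R1 -= 1*R0 → (0, 2, 0)  (L[1][0] := 1)
  R2 -= 10*R0 → (0, 5, 5)  (L[2][0] := 10)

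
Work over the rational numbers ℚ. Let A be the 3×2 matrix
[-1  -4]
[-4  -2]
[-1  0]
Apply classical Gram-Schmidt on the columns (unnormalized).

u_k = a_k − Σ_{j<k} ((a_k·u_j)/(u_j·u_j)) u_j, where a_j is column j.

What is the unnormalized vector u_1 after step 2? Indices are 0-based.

u_1 = (-10/3, 2/3, 2/3)

Step 1: u_0 = a_0 = (-1, -4, -1).
Step 2: u_1 = a_1 − (2/3)·u_0 = (-10/3, 2/3, 2/3).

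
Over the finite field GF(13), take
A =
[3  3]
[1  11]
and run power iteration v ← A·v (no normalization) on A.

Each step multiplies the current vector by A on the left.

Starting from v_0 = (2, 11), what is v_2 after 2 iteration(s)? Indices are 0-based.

v_2 = (5, 1)

v_0 = (2, 11).
v_1 = A·v_0 = (0, 6).
v_2 = A·v_1 = (5, 1).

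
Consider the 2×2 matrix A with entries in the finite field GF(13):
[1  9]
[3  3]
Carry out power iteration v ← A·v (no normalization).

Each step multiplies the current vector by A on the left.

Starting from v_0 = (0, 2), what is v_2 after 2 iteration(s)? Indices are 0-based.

v_2 = (7, 7)

v_0 = (0, 2).
v_1 = A·v_0 = (5, 6).
v_2 = A·v_1 = (7, 7).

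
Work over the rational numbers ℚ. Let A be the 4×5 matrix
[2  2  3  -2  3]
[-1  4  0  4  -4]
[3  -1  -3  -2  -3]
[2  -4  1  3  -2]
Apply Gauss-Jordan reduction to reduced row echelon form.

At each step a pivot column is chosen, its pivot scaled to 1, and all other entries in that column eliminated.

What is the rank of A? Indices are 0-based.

rank = 4

[1] R0 /= 2  ⇒  (1, 1, 3/2, -1, 3/2)
     R1 -= -1·R0  ⇒  (0, 5, 3/2, 3, -5/2)
     R2 -= 3·R0  ⇒  (0, -4, -15/2, 1, -15/2)
     R3 -= 2·R0  ⇒  (0, -6, -2, 5, -5)
[2] R1 /= 5  ⇒  (0, 1, 3/10, 3/5, -1/2)
     R0 -= 1·R1  ⇒  (1, 0, 6/5, -8/5, 2)
     R2 -= -4·R1  ⇒  (0, 0, -63/10, 17/5, -19/2)
     R3 -= -6·R1  ⇒  (0, 0, -1/5, 43/5, -8)
[3] R2 /= -63/10  ⇒  (0, 0, 1, -34/63, 95/63)
     R0 -= 6/5·R2  ⇒  (1, 0, 0, -20/21, 4/21)
     R1 -= 3/10·R2  ⇒  (0, 1, 0, 16/21, -20/21)
     R3 -= -1/5·R2  ⇒  (0, 0, 0, 535/63, -485/63)
[4] R3 /= 535/63  ⇒  (0, 0, 0, 1, -97/107)
     R0 -= -20/21·R3  ⇒  (1, 0, 0, 0, -72/107)
     R1 -= 16/21·R3  ⇒  (0, 1, 0, 0, -28/107)
     R2 -= -34/63·R3  ⇒  (0, 0, 1, 0, 109/107)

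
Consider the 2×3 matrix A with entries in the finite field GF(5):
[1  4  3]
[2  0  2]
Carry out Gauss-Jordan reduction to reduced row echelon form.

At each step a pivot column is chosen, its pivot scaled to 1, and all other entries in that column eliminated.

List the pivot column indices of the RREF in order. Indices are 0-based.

pivot columns: 0, 1

pivot(0,0)=1: scale R0 → (1, 4, 3)
  clear (1,0): R1 −= (2)R0 → (0, 2, 1)
pivot(1,1)=2: scale R1 → (0, 1, 3)
  clear (0,1): R0 −= (4)R1 → (1, 0, 1)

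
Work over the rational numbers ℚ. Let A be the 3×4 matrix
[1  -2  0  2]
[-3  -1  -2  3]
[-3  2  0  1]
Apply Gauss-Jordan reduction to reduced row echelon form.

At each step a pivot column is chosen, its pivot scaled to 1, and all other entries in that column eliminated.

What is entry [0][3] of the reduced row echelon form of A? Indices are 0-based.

[1] R0 /= 1  ⇒  (1, -2, 0, 2)
     R1 -= -3·R0  ⇒  (0, -7, -2, 9)
     R2 -= -3·R0  ⇒  (0, -4, 0, 7)
[2] R1 /= -7  ⇒  (0, 1, 2/7, -9/7)
     R0 -= -2·R1  ⇒  (1, 0, 4/7, -4/7)
     R2 -= -4·R1  ⇒  (0, 0, 8/7, 13/7)
[3] R2 /= 8/7  ⇒  (0, 0, 1, 13/8)
     R0 -= 4/7·R2  ⇒  (1, 0, 0, -3/2)
     R1 -= 2/7·R2  ⇒  (0, 1, 0, -7/4)

M[0][3] = -3/2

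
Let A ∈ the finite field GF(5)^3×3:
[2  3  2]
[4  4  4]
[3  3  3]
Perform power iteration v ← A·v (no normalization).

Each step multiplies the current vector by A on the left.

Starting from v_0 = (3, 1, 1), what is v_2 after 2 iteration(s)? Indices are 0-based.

v_2 = (2, 4, 3)

v_0 = (3, 1, 1).
v_1 = A·v_0 = (1, 0, 0).
v_2 = A·v_1 = (2, 4, 3).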